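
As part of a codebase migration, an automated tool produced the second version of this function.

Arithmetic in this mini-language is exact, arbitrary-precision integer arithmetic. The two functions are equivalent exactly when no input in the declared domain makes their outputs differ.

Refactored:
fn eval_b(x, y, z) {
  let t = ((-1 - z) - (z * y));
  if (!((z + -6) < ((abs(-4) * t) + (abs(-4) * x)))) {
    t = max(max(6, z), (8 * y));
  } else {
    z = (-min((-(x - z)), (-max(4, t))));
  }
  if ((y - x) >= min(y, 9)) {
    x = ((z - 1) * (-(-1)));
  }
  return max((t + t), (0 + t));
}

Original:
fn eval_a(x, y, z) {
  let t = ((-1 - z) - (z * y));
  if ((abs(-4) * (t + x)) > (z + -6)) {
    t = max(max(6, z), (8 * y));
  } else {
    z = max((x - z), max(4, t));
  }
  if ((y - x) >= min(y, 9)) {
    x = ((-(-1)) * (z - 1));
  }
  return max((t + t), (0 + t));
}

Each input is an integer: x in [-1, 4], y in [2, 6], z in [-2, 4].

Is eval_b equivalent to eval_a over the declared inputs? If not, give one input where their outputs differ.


On input x=-1, y=2, z=-2, eval_a returns 32 while eval_b returns 10.
verdict: not equivalent; witness: x=-1, y=2, z=-2


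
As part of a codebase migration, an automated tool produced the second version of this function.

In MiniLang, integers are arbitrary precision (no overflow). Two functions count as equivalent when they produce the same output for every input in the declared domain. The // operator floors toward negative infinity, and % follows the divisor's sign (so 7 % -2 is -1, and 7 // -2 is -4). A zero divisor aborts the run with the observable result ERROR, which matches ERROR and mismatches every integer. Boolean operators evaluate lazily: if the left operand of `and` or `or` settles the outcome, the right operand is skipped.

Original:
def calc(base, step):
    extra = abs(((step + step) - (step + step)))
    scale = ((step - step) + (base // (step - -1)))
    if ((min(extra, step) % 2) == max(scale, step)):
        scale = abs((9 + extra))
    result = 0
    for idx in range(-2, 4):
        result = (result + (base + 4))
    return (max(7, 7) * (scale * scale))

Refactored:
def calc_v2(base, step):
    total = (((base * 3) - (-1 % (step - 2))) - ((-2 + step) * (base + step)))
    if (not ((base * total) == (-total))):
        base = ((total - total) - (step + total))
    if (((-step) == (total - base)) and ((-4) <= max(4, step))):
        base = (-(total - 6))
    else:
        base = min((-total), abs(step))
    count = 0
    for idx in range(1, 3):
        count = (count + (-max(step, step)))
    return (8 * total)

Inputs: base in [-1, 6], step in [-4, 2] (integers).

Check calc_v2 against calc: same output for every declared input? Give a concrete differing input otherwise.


Consider the input base=-1, step=-4.
calc: extra = 0; scale = 0; ((min(extra, step) % 2) == max(scale, step)) -> true; scale = 9; result = 0; [idx=-2]; result = 3; [idx=-1]; result = 6; [idx=0]; result = 9; [idx=1]; result = 12; [idx=2]; result = 15; [idx=3]; result = 18; return 567
calc_v2: total = -32; (not ((base * total) == (-total))) -> false; (((-step) == (total - base)) and ((-4) <= max(4, step))) -> false; base = 4; count = 0; [idx=1]; count = 4; [idx=2]; count = 8; return -256
567 vs -256 — the two versions disagree here.
verdict: not equivalent; witness: base=-1, step=-4


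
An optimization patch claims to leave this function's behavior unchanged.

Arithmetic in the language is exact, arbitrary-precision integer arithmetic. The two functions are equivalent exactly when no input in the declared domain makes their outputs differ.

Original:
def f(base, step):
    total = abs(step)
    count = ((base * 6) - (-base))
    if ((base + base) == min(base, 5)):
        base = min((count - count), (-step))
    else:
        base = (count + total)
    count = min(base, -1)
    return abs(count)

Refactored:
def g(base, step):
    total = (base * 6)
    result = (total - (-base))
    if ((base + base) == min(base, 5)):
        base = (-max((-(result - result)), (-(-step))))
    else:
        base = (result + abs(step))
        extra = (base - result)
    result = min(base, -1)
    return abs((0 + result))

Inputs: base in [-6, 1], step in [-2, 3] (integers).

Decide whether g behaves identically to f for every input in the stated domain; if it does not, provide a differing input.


Comparing the listings, the differences include: constant usage differs, statement counts differ, local variable names differ, arithmetic usage differs, min/max/abs usage differs.
One worked example (base=0, step=1) — f: total=1, then count=0, then ((base + base) == min(base, 5)) is true, then base=-1, then count=-1, then returns 1; g: total=0, then result=0, then ((base + base) == min(base, 5)) is true, then base=-1, then result=-1, then returns 1; agreement on 1.
Every one of the 48 inputs gives matching results.
verdict: equivalent


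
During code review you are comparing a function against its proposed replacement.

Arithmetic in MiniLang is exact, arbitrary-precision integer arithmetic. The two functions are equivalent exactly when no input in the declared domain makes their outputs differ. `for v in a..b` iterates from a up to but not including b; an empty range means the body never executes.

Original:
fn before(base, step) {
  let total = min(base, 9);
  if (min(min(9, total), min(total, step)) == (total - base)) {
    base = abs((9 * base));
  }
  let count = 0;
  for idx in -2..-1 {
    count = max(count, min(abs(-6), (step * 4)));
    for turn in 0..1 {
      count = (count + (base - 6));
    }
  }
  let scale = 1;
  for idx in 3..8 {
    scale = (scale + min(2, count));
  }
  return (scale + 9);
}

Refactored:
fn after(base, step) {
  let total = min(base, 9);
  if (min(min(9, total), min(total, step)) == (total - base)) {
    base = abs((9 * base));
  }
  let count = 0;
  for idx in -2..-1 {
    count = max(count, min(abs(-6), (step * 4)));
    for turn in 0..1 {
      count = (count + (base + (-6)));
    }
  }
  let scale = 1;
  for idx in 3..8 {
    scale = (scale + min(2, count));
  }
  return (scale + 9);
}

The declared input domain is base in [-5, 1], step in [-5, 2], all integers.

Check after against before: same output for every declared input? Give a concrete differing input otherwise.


Side by side, the visible changes include: arithmetic usage differs.
Tracing base=-4, step=-3: before: total=-4, then (min(min(9, total), min(total, step)) == (total - base)) is false, then count=0, then (idx=-2), then count=0, then (turn=0), then count=-10, then scale=1, then (idx=3), then scale=-9, then (idx=4), then scale=-19, then (idx=5), then scale=-29, then (idx=6), then scale=-39, then (idx=7), then scale=-49, then returns -40 | after: total=-4, then (min(min(9, total), min(total, step)) == (total - base)) is false, then count=0, then (idx=-2), then count=0, then (turn=0), then count=-10, then scale=1, then (idx=3), then scale=-9, then (idx=4), then scale=-19, then (idx=5), then scale=-29, then (idx=6), then scale=-39, then (idx=7), then scale=-49, then returns -40 — matching result -40.
Checked all 56 inputs in the declared domain: the outputs agree on every one.
verdict: equivalent


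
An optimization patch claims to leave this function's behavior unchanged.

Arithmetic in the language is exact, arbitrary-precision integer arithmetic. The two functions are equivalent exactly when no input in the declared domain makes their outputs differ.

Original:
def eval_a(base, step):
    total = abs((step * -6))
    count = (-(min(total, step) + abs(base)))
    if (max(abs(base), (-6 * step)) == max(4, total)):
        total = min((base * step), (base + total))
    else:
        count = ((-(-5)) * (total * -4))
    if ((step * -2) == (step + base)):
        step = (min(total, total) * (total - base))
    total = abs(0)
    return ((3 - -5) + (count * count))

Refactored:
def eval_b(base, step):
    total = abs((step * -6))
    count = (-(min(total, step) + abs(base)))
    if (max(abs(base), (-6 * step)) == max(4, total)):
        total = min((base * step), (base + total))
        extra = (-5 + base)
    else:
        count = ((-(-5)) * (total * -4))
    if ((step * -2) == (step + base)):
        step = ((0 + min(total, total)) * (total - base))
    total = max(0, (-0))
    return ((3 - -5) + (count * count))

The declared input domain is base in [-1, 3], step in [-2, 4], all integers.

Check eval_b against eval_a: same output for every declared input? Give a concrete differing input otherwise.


Reading the diff, among the changes: local variable names differ; statement counts differ; min/max/abs usage differs; constant usage differs; arithmetic usage differs.
Tracing base=2, step=-1: eval_a: total := 6 | count := -1 | (max(abs(base), (-6 * step)) == max(4, total)): true | total := -2 | ((step * -2) == (step + base)): false | total := 0 | result 9 | eval_b: total := 6 | count := -1 | (max(abs(base), (-6 * step)) == max(4, total)): true | total := -2 | extra := -3 | ((step * -2) == (step + base)): false | total := 0 | result 9 — matching result 9.
Sweeping the whole domain (35 inputs) finds no disagreement.
verdict: equivalent


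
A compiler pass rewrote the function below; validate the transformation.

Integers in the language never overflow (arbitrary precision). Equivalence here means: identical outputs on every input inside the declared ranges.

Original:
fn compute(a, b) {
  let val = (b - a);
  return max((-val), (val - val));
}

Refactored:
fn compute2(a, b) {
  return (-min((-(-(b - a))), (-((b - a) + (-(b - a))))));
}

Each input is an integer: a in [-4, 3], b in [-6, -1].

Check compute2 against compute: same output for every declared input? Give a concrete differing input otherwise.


One difference looks behavioral, but it never changes the outcome for any declared input.
Spot check at a=-1, b=-4 — compute: val becomes -3; next final value 3. compute2: final value 3. Both give 3.
Across all 48 domain points the two functions coincide.
verdict: equivalent


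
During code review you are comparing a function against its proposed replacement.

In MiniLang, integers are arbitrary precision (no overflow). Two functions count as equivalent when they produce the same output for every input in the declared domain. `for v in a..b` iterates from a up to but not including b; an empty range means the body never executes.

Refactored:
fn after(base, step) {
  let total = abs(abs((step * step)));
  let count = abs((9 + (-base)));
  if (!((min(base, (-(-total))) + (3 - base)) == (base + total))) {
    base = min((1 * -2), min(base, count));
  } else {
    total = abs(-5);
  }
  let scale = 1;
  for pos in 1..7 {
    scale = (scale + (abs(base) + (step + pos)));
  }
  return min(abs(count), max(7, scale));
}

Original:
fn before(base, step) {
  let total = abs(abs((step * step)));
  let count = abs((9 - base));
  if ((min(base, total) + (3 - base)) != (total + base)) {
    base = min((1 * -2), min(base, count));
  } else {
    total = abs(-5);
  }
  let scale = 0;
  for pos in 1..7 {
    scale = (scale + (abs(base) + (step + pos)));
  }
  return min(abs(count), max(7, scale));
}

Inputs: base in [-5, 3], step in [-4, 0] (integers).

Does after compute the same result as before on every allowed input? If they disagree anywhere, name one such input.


On input base=-2, step=-4, before returns 9 while after returns 10.
verdict: not equivalent; witness: base=-2, step=-4


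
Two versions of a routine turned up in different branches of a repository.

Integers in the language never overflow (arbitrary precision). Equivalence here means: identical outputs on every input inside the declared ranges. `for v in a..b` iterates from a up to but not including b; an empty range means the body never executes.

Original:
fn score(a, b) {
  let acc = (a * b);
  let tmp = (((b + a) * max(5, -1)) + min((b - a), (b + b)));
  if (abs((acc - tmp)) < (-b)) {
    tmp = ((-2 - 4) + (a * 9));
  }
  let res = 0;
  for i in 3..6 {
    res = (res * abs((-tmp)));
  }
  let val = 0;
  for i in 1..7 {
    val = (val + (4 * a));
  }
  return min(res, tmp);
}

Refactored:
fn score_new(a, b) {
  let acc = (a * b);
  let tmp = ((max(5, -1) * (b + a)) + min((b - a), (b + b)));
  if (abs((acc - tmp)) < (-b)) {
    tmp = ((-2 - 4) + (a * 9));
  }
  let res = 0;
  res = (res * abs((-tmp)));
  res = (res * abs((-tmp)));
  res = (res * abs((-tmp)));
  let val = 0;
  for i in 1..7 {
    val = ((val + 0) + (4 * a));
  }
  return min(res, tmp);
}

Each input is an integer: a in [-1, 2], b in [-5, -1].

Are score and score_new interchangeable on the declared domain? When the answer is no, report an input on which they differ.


Side by side, the visible changes include: arithmetic usage differs, plus constant usage differs, plus statement counts differ, plus loop structure differs, plus min/max/abs usage differs.
Spot check at a=-1, b=-5 — score: acc becomes 5; next tmp becomes -40; next (abs((acc - tmp)) < (-b)) evaluates to false; next res becomes 0; next at i=3:; next res becomes 0; next at i=4:; next res becomes 0; next at i=5:; next res becomes 0; next val becomes 0; next at i=1:; next val becomes -4; next at i=2:; next val becomes -8; next at i=3:; next val becomes -12; next at i=4:; next val becomes -16; next at i=5:; next val becomes -20; next at i=6:; next val becomes -24; next final value -40. score_new: acc becomes 5; next tmp becomes -40; next (abs((acc - tmp)) < (-b)) evaluates to false; next res becomes 0; next res becomes 0; next res becomes 0; next res becomes 0; next val becomes 0; next at i=1:; next val becomes -4; next at i=2:; next val becomes -8; next at i=3:; next val becomes -12; next at i=4:; next val becomes -16; next at i=5:; next val becomes -20; next at i=6:; next val becomes -24; next final value -40. Both give -40.
Checked all 20 inputs in the declared domain: the outputs agree on every one.
verdict: equivalent


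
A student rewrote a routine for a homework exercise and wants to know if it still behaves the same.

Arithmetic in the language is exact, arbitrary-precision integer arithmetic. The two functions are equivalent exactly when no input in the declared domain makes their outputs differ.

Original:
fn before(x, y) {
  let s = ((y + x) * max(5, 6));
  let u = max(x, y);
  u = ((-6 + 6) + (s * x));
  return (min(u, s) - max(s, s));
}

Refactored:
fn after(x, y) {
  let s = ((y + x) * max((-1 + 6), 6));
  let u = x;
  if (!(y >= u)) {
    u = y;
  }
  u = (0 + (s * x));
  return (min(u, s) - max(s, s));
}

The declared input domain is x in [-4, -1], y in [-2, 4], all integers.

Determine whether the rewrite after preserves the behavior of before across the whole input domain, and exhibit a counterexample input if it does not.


Equivalent. There is a behavioral-looking edit here, yet the outcome never shifts on this domain.
Every one of the 28 inputs gives matching results.
As a probe, take x=-1, y=2: before runs s becomes 6; next u becomes 2; next u becomes -6; next final value -12; after runs s becomes 6; next u becomes -1; next (!(y >= u)) evaluates to false; next u becomes -6; next final value -12; both end at -12.
verdict: equivalent


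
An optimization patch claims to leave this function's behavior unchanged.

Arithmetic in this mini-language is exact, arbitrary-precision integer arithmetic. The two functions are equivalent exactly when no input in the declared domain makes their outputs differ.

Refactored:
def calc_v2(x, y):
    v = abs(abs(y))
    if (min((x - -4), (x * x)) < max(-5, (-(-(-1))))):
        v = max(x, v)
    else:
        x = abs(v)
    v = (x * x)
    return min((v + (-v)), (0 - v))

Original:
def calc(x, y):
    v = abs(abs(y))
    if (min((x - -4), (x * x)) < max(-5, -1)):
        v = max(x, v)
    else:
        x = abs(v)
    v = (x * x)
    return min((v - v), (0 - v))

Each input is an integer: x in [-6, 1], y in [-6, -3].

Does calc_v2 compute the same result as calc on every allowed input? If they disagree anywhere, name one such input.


The two are interchangeable: arithmetic usage differs, and every declared input agrees.
Tracing x=-2, y=-6: calc: v = 6; (min((x - -4), (x * x)) < max(-5, -1)) -> false; x = 6; v = 36; return -36 | calc_v2: v = 6; (min((x - -4), (x * x)) < max(-5, (-(-(-1))))) -> false; x = 6; v = 36; return -36 — matching result -36.
Every one of the 32 inputs gives matching results.
verdict: equivalent


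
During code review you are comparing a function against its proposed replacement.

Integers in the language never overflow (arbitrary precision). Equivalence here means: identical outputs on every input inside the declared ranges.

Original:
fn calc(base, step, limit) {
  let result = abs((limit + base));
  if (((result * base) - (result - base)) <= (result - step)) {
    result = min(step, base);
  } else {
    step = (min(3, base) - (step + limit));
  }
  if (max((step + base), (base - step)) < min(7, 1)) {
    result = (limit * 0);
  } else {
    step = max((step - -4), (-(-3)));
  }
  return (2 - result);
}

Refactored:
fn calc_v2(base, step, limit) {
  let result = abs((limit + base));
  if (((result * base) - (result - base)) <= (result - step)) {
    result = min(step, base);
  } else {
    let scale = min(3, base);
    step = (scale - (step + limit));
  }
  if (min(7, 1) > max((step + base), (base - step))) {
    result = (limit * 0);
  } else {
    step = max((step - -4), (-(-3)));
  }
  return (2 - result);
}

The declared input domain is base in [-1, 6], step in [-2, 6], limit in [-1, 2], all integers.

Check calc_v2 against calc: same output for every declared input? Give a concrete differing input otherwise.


Behavior is preserved: although comparison usage differs; statement counts differ; local variable names differ, the outputs never diverge.
Spot check at base=-1, step=-2, limit=2 — calc: result=1, then (((result * base) - (result - base)) <= (result - step)) is true, then result=-2, then (max((step + base), (base - step)) < min(7, 1)) is false, then step=3, then returns 4. calc_v2: result=1, then (((result * base) - (result - base)) <= (result - step)) is true, then result=-2, then (min(7, 1) > max((step + base), (base - step))) is false, then step=3, then returns 4. Both give 4.
Sweeping the whole domain (288 inputs) finds no disagreement.
verdict: equivalent


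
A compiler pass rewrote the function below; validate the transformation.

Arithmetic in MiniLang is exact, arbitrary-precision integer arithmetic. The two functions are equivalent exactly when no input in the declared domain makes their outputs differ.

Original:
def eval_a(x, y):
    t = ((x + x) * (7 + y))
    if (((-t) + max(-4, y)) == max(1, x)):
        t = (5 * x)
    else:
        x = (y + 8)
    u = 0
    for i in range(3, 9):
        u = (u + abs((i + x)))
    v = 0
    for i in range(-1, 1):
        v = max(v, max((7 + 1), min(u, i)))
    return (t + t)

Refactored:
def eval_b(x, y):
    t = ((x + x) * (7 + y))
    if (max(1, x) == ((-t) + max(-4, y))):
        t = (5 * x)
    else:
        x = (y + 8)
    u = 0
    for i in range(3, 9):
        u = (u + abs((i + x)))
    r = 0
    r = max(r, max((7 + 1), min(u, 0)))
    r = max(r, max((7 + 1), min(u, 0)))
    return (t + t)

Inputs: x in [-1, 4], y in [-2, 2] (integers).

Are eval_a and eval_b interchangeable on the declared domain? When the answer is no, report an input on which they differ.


Equivalent. The suspicious-looking change has no observable effect anywhere in the declared ranges.
An exhaustive pass over the 30 declared inputs shows identical outputs.
Spot check at x=4, y=0 — eval_a: t = 56; (((-t) + max(-4, y)) == max(1, x)) -> false; x = 8; u = 0; [i=3]; u = 11; [i=4]; u = 23; [i=5]; u = 36; [i=6]; u = 50; [i=7]; u = 65; [i=8]; u = 81; v = 0; [i=-1]; v = 8; [i=0]; v = 8; return 112. eval_b: t = 56; (max(1, x) == ((-t) + max(-4, y))) -> false; x = 8; u = 0; [i=3]; u = 11; [i=4]; u = 23; [i=5]; u = 36; [i=6]; u = 50; [i=7]; u = 65; [i=8]; u = 81; r = 0; r = 8; r = 8; return 112. Both give 112.
verdict: equivalent


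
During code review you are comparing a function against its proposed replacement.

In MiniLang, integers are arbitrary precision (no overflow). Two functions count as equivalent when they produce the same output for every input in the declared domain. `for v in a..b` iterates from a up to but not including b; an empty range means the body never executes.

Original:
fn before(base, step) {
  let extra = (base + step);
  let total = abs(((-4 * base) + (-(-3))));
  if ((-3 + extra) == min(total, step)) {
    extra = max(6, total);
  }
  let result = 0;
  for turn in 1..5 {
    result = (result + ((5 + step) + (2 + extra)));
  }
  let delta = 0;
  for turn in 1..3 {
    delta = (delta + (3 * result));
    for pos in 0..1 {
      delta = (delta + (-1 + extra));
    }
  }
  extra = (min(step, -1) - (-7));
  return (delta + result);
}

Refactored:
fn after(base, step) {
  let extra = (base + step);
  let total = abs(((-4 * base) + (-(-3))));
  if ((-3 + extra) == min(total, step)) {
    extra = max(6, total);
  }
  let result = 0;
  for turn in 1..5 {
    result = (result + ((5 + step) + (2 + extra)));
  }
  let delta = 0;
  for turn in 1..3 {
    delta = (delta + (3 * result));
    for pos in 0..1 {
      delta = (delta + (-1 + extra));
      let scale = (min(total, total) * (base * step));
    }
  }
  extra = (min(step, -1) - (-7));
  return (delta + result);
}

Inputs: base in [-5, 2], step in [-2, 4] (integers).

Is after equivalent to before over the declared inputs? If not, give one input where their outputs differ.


There is a behavioral-looking edit here, yet the outcome never shifts on this domain.
Spot check at base=-2, step=2 — before: extra=0, then total=11, then ((-3 + extra) == min(total, step)) is false, then result=0, then (turn=1), then result=9, then (turn=2), then result=18, then (turn=3), then result=27, then (turn=4), then result=36, then delta=0, then (turn=1), then delta=108, then (pos=0), then delta=107, then (turn=2), then delta=215, then (pos=0), then delta=214, then extra=6, then returns 250. after: extra=0, then total=11, then ((-3 + extra) == min(total, step)) is false, then result=0, then (turn=1), then result=9, then (turn=2), then result=18, then (turn=3), then result=27, then (turn=4), then result=36, then delta=0, then (turn=1), then delta=108, then (pos=0), then delta=107, then scale=-44, then (turn=2), then delta=215, then (pos=0), then delta=214, then scale=-44, then extra=6, then returns 250. Both give 250.
Sweeping the whole domain (56 inputs) finds no disagreement.
verdict: equivalent


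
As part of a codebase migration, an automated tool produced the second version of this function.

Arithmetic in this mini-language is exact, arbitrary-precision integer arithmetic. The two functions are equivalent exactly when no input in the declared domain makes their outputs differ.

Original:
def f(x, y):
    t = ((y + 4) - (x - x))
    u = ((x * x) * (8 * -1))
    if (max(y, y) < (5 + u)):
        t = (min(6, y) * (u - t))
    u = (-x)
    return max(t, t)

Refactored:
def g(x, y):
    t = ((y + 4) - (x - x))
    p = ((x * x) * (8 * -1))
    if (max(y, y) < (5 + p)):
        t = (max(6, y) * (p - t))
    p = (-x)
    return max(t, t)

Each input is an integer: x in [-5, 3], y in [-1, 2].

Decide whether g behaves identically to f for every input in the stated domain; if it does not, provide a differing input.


The rewrite breaks on x=0, y=-1, where the results are 3 and -18.
f: t becomes 3; next u becomes 0; next (max(y, y) < (5 + u)) evaluates to true; next t becomes 3; next u becomes 0; next final value 3
g: t becomes 3; next p becomes 0; next (max(y, y) < (5 + p)) evaluates to true; next t becomes -18; next p becomes 0; next final value -18
verdict: not equivalent; witness: x=0, y=-1


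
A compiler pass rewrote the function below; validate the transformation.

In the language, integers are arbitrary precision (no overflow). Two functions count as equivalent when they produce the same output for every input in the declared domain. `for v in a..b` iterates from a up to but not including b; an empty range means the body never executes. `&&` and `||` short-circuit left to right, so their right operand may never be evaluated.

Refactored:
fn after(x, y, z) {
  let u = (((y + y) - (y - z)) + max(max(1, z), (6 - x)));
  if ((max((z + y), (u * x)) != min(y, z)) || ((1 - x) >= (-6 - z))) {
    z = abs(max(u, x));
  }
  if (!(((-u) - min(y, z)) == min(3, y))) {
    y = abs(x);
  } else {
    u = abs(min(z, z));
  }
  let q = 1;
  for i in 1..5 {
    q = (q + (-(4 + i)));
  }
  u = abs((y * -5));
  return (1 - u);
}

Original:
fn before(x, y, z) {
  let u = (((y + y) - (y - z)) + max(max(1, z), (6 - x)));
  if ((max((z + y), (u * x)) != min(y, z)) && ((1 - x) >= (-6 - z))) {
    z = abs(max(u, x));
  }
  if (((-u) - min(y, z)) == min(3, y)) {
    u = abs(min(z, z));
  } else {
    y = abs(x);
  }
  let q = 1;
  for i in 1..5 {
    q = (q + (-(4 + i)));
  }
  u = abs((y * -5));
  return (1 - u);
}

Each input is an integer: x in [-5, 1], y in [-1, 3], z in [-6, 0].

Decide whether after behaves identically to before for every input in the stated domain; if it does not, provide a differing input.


Take x=-4, y=0, z=-5.
before: u becomes 5; next ((max((z + y), (u * x)) != min(y, z)) && ((1 - x) >= (-6 - z))) evaluates to false; next (((-u) - min(y, z)) == min(3, y)) evaluates to true; next u becomes 5; next q becomes 1; next at i=1:; next q becomes -4; next at i=2:; next q becomes -10; next at i=3:; next q becomes -17; next at i=4:; next q becomes -25; next u becomes 0; next final value 1
after: u becomes 5; next ((max((z + y), (u * x)) != min(y, z)) || ((1 - x) >= (-6 - z))) evaluates to true; next z becomes 5; next (!(((-u) - min(y, z)) == min(3, y))) evaluates to true; next y becomes 4; next q becomes 1; next at i=1:; next q becomes -4; next at i=2:; next q becomes -10; next at i=3:; next q becomes -17; next at i=4:; next q becomes -25; next u becomes 20; next final value -19
1 != -19, so the rewrite changes behavior.
verdict: not equivalent; witness: x=-4, y=0, z=-5


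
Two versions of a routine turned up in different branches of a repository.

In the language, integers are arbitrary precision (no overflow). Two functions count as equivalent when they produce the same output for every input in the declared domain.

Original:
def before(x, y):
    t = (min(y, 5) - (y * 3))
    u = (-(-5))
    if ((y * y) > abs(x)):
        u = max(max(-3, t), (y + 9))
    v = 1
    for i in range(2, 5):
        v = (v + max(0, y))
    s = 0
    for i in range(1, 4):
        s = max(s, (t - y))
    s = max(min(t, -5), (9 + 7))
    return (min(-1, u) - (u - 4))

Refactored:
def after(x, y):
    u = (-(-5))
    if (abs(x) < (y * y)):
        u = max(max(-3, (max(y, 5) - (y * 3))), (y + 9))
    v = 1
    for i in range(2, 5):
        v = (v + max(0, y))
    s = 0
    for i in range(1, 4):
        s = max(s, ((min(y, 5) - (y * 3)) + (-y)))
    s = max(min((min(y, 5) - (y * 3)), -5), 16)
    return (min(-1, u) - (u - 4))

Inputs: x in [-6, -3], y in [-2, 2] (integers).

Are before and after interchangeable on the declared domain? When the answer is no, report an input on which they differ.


Try x=-3, y=-2.
before: t becomes 4; next u becomes 5; next ((y * y) > abs(x)) evaluates to true; next u becomes 7; next v becomes 1; next at i=2:; next v becomes 1; next at i=3:; next v becomes 1; next at i=4:; next v becomes 1; next s becomes 0; next at i=1:; next s becomes 6; next at i=2:; next s becomes 6; next at i=3:; next s becomes 6; next s becomes 16; next final value -4
after: u becomes 5; next (abs(x) < (y * y)) evaluates to true; next u becomes 11; next v becomes 1; next at i=2:; next v becomes 1; next at i=3:; next v becomes 1; next at i=4:; next v becomes 1; next s becomes 0; next at i=1:; next s becomes 6; next at i=2:; next s becomes 6; next at i=3:; next s becomes 6; next s becomes 16; next final value -8
-4 and -8 differ, so these are not the same function on this domain.
verdict: not equivalent; witness: x=-3, y=-2


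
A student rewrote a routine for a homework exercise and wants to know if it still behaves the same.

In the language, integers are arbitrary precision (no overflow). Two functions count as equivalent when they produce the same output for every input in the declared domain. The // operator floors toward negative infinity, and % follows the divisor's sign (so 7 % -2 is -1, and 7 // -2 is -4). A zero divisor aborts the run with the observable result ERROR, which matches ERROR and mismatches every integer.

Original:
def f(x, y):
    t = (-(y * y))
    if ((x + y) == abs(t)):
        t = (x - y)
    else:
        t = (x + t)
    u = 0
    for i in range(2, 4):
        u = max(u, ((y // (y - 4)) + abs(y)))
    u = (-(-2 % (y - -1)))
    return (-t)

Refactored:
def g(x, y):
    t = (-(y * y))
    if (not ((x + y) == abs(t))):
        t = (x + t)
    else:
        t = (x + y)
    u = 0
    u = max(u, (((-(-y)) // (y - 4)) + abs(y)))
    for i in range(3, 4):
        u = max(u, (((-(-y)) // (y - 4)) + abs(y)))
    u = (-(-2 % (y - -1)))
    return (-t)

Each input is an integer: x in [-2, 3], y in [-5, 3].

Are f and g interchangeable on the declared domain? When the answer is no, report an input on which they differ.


There is a counterexample at x=0, y=1: 1 on one side, -1 on the other.
f: t := -1 | ((x + y) == abs(t)): true | t := -1 | u := 0 | iter i=2: | u := 0 | iter i=3: | u := 0 | u := 0 | result 1
g: t := -1 | (not ((x + y) == abs(t))): false | t := 1 | u := 0 | u := 0 | iter i=3: | u := 0 | u := 0 | result -1
verdict: not equivalent; witness: x=0, y=1


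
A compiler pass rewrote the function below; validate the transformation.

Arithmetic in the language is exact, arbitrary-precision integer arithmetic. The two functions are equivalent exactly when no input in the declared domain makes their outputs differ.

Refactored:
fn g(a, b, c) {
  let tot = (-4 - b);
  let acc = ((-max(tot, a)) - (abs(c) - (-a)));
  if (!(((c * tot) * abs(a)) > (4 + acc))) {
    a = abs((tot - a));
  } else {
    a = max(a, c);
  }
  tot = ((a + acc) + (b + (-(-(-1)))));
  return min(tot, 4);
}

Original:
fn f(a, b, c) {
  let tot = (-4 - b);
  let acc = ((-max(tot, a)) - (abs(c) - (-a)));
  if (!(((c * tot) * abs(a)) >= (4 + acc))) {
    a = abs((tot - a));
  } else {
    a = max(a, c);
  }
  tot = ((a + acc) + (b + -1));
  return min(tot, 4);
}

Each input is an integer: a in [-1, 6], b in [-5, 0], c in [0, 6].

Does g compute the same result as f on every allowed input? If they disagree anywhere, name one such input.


Try a=-1, b=-4, c=5.
f: tot = 0; acc = -4; (!(((c * tot) * abs(a)) >= (4 + acc))) -> false; a = 5; tot = -4; return -4
g: tot = 0; acc = -4; (!(((c * tot) * abs(a)) > (4 + acc))) -> true; a = 1; tot = -8; return -8
-4 and -8 differ, so these are not the same function on this domain.
verdict: not equivalent; witness: a=-1, b=-4, c=5


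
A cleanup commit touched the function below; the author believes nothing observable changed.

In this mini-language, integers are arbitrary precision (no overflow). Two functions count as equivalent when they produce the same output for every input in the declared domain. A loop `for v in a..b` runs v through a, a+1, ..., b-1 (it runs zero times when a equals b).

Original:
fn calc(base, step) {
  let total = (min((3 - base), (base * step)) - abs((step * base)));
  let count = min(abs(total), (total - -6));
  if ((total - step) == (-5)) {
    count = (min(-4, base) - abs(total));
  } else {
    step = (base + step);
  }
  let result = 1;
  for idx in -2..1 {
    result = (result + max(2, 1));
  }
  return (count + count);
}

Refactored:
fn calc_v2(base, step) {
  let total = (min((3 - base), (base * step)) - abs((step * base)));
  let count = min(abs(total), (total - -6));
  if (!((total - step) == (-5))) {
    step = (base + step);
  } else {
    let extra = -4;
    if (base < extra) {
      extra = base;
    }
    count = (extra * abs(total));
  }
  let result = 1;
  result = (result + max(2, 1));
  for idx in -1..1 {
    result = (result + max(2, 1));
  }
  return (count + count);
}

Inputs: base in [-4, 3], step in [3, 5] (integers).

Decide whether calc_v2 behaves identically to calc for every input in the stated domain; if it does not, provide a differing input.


Consider the input base=0, step=5.
calc: total = 0; count = 0; ((total - step) == (-5)) -> true; count = -4; result = 1; [idx=-2]; result = 3; [idx=-1]; result = 5; [idx=0]; result = 7; return -8
calc_v2: total = 0; count = 0; (!((total - step) == (-5))) -> false; extra = -4; (base < extra) -> false; count = 0; result = 1; result = 3; [idx=-1]; result = 5; [idx=0]; result = 7; return 0
-8 against 0: the behavior changed.
verdict: not equivalent; witness: base=0, step=5


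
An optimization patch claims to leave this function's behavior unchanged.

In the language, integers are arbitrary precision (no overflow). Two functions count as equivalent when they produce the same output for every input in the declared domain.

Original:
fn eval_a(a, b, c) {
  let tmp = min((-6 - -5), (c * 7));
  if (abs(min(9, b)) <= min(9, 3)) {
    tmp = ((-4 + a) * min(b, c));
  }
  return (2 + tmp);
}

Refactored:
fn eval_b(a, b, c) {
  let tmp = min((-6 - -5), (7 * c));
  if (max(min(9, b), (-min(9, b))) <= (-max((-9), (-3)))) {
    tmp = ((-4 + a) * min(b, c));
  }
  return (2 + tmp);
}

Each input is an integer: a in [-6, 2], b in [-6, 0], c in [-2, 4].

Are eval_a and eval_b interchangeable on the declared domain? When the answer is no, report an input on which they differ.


This is a faithful refactor — min/max/abs usage differs, and constant usage differs, but the computed results match everywhere.
Tracing a=-4, b=-4, c=3: eval_a: tmp = -1; (abs(min(9, b)) <= min(9, 3)) -> false; return 1 | eval_b: tmp = -1; (max(min(9, b), (-min(9, b))) <= (-max((-9), (-3)))) -> false; return 1 — matching result 1.
An exhaustive pass over the 441 declared inputs shows identical outputs.
verdict: equivalent


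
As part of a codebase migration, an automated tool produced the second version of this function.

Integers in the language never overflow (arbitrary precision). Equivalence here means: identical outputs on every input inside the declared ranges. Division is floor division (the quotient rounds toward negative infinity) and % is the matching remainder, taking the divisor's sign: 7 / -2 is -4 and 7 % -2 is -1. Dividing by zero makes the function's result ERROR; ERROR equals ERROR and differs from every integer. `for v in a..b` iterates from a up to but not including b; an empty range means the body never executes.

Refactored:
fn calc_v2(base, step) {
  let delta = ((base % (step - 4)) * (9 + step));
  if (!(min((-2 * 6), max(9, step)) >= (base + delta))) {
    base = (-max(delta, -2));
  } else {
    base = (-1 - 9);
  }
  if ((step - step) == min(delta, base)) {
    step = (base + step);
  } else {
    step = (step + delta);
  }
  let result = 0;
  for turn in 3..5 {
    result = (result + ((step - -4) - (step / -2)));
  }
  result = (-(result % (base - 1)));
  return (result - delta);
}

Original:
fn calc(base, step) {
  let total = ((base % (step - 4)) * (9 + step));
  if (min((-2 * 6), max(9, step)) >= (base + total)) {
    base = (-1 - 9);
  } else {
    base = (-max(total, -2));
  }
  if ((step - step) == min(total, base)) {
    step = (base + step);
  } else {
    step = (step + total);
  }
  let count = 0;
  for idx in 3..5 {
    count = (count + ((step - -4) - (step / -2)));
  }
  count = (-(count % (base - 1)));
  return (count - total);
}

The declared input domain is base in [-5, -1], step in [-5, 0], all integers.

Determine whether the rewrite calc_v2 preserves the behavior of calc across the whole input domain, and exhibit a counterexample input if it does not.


The two are interchangeable: boolean connective usage differs, local variable names differ, and every declared input agrees.
One worked example (base=-2, step=-4) — calc: total = -10; (min((-2 * 6), max(9, step)) >= (base + total)) -> true; base = -10; ((step - step) == min(total, base)) -> false; step = -14; count = 0; [idx=3]; count = -17; [idx=4]; count = -34; count = 1; return 11; calc_v2: delta = -10; (!(min((-2 * 6), max(9, step)) >= (base + delta))) -> false; base = -10; ((step - step) == min(delta, base)) -> false; step = -14; result = 0; [turn=3]; result = -17; [turn=4]; result = -34; result = 1; return 11; agreement on 11.
Every one of the 30 inputs gives matching results.
verdict: equivalent


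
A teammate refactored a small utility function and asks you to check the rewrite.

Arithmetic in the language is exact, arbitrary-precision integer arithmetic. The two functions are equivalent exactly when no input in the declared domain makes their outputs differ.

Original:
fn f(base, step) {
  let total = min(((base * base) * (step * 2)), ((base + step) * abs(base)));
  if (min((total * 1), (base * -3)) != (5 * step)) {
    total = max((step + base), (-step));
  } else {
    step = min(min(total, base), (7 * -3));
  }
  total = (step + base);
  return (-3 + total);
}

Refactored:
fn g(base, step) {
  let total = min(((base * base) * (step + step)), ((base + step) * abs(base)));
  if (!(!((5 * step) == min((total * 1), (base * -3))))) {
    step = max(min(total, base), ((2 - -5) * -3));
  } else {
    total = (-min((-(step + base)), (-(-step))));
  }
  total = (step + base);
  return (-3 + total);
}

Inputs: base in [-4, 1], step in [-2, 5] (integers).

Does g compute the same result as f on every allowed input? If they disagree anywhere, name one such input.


Consider the input base=0, step=0.
f: total=0, then (min((total * 1), (base * -3)) != (5 * step)) is false, then step=-21, then total=-21, then returns -24
g: total=0, then (!(!((5 * step) == min((total * 1), (base * -3))))) is true, then step=0, then total=0, then returns -3
-24 vs -3 — the two versions disagree here.
verdict: not equivalent; witness: base=0, step=0


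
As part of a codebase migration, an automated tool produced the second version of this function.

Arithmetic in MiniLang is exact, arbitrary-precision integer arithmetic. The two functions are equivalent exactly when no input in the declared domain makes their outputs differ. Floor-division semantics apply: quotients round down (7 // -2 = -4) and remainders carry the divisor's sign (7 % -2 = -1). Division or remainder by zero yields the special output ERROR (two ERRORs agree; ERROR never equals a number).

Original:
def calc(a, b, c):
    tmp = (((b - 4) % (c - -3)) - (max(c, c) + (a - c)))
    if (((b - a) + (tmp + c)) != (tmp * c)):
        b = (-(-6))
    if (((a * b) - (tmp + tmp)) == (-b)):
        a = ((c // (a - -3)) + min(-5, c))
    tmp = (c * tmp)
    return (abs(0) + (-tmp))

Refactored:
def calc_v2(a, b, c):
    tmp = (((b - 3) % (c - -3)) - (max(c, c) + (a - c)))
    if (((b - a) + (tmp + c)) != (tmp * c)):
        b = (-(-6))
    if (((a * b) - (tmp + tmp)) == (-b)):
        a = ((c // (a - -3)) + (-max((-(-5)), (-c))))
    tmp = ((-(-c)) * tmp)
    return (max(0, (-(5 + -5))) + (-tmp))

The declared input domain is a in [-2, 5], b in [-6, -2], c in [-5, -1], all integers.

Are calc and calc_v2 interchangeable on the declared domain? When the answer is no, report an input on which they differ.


On input a=-2, b=-6, c=-5, calc returns 10 while calc_v2 returns 5.
verdict: not equivalent; witness: a=-2, b=-6, c=-5


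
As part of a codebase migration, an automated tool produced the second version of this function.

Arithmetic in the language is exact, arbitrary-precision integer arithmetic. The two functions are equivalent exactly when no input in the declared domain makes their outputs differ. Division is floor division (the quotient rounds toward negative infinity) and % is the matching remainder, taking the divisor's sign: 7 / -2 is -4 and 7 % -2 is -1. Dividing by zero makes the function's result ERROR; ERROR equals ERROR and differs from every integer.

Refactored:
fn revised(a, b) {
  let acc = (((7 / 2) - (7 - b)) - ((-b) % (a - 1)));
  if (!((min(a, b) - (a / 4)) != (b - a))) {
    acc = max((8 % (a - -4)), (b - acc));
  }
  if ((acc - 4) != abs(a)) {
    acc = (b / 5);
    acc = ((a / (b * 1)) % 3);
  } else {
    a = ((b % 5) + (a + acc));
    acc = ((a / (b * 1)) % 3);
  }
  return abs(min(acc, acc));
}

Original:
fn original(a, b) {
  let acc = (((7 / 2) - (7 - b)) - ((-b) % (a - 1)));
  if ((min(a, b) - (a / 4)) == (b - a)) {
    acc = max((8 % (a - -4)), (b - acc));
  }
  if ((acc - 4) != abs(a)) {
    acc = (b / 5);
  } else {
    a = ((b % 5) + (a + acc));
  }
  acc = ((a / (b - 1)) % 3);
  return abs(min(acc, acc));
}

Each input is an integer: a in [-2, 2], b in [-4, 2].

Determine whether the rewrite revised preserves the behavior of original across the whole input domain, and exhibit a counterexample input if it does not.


These are not equivalent — on a=-2, b=-2 the outputs split (0 vs 1).
original: acc := -5 | ((min(a, b) - (a / 4)) == (b - a)): false | ((acc - 4) != abs(a)): true | acc := -1 | acc := 0 | result 0
revised: acc := -5 | (!((min(a, b) - (a / 4)) != (b - a))): false | ((acc - 4) != abs(a)): true | acc := -1 | acc := 1 | result 1
verdict: not equivalent; witness: a=-2, b=-2
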